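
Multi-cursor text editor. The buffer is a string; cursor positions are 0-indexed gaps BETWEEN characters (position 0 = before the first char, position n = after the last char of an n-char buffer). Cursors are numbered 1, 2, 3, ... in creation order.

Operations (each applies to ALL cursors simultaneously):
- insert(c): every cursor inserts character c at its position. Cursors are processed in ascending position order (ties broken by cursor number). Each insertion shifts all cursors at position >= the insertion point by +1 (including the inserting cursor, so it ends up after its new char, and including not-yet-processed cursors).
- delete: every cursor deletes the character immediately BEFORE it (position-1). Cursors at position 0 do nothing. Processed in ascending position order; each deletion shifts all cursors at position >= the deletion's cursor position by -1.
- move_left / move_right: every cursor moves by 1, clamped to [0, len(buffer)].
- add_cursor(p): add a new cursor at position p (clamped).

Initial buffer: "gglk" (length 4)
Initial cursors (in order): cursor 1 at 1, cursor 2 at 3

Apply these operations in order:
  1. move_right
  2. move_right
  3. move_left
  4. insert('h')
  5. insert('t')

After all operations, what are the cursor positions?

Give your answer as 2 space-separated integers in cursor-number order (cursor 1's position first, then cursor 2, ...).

Answer: 4 7

Derivation:
After op 1 (move_right): buffer="gglk" (len 4), cursors c1@2 c2@4, authorship ....
After op 2 (move_right): buffer="gglk" (len 4), cursors c1@3 c2@4, authorship ....
After op 3 (move_left): buffer="gglk" (len 4), cursors c1@2 c2@3, authorship ....
After op 4 (insert('h')): buffer="gghlhk" (len 6), cursors c1@3 c2@5, authorship ..1.2.
After op 5 (insert('t')): buffer="gghtlhtk" (len 8), cursors c1@4 c2@7, authorship ..11.22.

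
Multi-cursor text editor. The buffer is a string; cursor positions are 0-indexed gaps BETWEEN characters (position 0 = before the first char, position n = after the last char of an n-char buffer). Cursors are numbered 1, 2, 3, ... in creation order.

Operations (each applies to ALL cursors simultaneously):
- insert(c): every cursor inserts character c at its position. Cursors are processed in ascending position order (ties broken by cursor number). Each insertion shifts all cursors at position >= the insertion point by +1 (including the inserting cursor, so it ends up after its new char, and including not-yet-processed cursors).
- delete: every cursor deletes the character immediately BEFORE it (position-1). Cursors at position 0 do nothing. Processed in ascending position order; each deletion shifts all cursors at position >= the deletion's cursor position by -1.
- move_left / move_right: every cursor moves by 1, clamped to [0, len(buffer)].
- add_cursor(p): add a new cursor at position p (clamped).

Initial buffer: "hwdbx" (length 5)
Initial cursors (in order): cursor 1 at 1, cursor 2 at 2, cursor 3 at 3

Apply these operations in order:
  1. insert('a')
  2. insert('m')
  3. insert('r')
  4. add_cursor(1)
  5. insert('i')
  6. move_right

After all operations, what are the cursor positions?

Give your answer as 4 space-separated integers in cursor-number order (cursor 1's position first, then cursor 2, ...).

After op 1 (insert('a')): buffer="hawadabx" (len 8), cursors c1@2 c2@4 c3@6, authorship .1.2.3..
After op 2 (insert('m')): buffer="hamwamdambx" (len 11), cursors c1@3 c2@6 c3@9, authorship .11.22.33..
After op 3 (insert('r')): buffer="hamrwamrdamrbx" (len 14), cursors c1@4 c2@8 c3@12, authorship .111.222.333..
After op 4 (add_cursor(1)): buffer="hamrwamrdamrbx" (len 14), cursors c4@1 c1@4 c2@8 c3@12, authorship .111.222.333..
After op 5 (insert('i')): buffer="hiamriwamridamribx" (len 18), cursors c4@2 c1@6 c2@11 c3@16, authorship .41111.2222.3333..
After op 6 (move_right): buffer="hiamriwamridamribx" (len 18), cursors c4@3 c1@7 c2@12 c3@17, authorship .41111.2222.3333..

Answer: 7 12 17 3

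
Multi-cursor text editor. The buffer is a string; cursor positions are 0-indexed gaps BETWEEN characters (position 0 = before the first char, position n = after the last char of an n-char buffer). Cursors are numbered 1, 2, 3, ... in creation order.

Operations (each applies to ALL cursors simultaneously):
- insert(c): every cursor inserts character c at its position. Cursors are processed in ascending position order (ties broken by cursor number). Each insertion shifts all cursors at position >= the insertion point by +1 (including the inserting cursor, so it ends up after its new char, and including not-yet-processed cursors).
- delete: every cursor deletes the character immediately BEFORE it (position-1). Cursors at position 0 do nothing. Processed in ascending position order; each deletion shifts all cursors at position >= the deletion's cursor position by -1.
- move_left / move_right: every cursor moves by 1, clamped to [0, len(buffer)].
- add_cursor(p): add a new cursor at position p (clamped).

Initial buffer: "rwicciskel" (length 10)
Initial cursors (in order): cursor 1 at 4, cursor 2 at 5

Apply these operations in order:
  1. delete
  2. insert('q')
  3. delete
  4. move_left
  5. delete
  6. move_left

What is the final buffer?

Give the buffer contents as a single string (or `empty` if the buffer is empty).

After op 1 (delete): buffer="rwiiskel" (len 8), cursors c1@3 c2@3, authorship ........
After op 2 (insert('q')): buffer="rwiqqiskel" (len 10), cursors c1@5 c2@5, authorship ...12.....
After op 3 (delete): buffer="rwiiskel" (len 8), cursors c1@3 c2@3, authorship ........
After op 4 (move_left): buffer="rwiiskel" (len 8), cursors c1@2 c2@2, authorship ........
After op 5 (delete): buffer="iiskel" (len 6), cursors c1@0 c2@0, authorship ......
After op 6 (move_left): buffer="iiskel" (len 6), cursors c1@0 c2@0, authorship ......

Answer: iiskel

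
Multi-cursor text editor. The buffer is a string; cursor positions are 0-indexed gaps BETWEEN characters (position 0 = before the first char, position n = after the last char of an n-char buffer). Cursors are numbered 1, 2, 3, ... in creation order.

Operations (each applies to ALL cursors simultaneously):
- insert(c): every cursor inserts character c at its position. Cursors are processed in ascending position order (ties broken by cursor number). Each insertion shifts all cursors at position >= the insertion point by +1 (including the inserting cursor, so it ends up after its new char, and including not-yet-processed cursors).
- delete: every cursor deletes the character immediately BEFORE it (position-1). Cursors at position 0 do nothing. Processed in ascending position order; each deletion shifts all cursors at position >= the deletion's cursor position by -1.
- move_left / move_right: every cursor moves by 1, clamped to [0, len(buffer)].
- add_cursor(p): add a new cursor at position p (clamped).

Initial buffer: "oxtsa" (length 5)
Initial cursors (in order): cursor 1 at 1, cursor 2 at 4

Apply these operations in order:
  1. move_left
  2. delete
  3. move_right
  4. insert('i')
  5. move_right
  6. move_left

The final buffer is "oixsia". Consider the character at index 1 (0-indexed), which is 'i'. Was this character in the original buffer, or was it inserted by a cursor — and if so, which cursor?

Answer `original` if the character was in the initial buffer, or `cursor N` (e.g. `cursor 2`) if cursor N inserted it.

After op 1 (move_left): buffer="oxtsa" (len 5), cursors c1@0 c2@3, authorship .....
After op 2 (delete): buffer="oxsa" (len 4), cursors c1@0 c2@2, authorship ....
After op 3 (move_right): buffer="oxsa" (len 4), cursors c1@1 c2@3, authorship ....
After op 4 (insert('i')): buffer="oixsia" (len 6), cursors c1@2 c2@5, authorship .1..2.
After op 5 (move_right): buffer="oixsia" (len 6), cursors c1@3 c2@6, authorship .1..2.
After op 6 (move_left): buffer="oixsia" (len 6), cursors c1@2 c2@5, authorship .1..2.
Authorship (.=original, N=cursor N): . 1 . . 2 .
Index 1: author = 1

Answer: cursor 1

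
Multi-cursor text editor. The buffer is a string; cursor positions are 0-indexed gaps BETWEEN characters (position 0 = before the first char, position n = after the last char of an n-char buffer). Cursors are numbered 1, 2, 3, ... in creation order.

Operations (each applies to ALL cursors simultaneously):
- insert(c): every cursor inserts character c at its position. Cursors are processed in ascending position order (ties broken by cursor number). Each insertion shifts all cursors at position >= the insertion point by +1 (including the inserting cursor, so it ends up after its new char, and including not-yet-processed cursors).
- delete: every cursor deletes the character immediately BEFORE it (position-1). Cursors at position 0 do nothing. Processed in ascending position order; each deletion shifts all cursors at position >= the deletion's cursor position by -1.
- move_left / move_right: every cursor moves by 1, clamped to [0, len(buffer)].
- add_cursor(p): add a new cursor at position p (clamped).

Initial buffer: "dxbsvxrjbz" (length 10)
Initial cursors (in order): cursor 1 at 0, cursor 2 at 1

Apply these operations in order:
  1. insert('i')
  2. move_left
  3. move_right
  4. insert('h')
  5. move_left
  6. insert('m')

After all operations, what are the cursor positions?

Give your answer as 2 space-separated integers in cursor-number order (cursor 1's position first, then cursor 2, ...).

Answer: 2 6

Derivation:
After op 1 (insert('i')): buffer="idixbsvxrjbz" (len 12), cursors c1@1 c2@3, authorship 1.2.........
After op 2 (move_left): buffer="idixbsvxrjbz" (len 12), cursors c1@0 c2@2, authorship 1.2.........
After op 3 (move_right): buffer="idixbsvxrjbz" (len 12), cursors c1@1 c2@3, authorship 1.2.........
After op 4 (insert('h')): buffer="ihdihxbsvxrjbz" (len 14), cursors c1@2 c2@5, authorship 11.22.........
After op 5 (move_left): buffer="ihdihxbsvxrjbz" (len 14), cursors c1@1 c2@4, authorship 11.22.........
After op 6 (insert('m')): buffer="imhdimhxbsvxrjbz" (len 16), cursors c1@2 c2@6, authorship 111.222.........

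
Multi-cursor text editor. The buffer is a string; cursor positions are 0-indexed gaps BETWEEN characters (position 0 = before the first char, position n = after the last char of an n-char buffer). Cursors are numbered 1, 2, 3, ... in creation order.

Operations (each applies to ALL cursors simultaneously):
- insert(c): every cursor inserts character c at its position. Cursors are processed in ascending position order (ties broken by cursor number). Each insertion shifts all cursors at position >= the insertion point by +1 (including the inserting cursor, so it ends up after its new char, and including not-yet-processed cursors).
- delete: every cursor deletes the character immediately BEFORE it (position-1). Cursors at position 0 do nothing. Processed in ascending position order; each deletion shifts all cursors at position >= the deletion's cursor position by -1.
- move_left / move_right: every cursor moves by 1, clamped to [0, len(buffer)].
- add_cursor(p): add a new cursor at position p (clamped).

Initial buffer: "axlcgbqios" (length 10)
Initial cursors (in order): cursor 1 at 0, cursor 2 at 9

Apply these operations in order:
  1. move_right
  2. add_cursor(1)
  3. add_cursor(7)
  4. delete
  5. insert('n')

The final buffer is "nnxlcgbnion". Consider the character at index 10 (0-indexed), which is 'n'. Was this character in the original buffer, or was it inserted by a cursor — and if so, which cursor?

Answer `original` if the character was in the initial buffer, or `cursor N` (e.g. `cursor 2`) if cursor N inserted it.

After op 1 (move_right): buffer="axlcgbqios" (len 10), cursors c1@1 c2@10, authorship ..........
After op 2 (add_cursor(1)): buffer="axlcgbqios" (len 10), cursors c1@1 c3@1 c2@10, authorship ..........
After op 3 (add_cursor(7)): buffer="axlcgbqios" (len 10), cursors c1@1 c3@1 c4@7 c2@10, authorship ..........
After op 4 (delete): buffer="xlcgbio" (len 7), cursors c1@0 c3@0 c4@5 c2@7, authorship .......
After op 5 (insert('n')): buffer="nnxlcgbnion" (len 11), cursors c1@2 c3@2 c4@8 c2@11, authorship 13.....4..2
Authorship (.=original, N=cursor N): 1 3 . . . . . 4 . . 2
Index 10: author = 2

Answer: cursor 2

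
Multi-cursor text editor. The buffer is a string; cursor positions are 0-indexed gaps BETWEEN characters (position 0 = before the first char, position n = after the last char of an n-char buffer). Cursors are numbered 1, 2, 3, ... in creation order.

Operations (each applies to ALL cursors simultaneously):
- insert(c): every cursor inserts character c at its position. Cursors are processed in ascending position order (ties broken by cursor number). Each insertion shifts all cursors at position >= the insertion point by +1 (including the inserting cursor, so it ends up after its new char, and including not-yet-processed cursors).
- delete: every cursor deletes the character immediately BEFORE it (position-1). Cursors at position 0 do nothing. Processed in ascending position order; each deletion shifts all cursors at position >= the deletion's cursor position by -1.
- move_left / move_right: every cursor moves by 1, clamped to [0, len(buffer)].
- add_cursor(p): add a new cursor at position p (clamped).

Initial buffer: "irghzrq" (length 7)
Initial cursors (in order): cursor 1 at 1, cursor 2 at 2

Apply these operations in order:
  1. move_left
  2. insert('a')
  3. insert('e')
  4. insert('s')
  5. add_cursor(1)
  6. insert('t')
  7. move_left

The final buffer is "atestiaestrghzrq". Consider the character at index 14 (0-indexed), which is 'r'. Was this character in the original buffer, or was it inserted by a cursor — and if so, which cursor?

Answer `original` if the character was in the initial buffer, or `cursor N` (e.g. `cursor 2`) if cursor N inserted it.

Answer: original

Derivation:
After op 1 (move_left): buffer="irghzrq" (len 7), cursors c1@0 c2@1, authorship .......
After op 2 (insert('a')): buffer="aiarghzrq" (len 9), cursors c1@1 c2@3, authorship 1.2......
After op 3 (insert('e')): buffer="aeiaerghzrq" (len 11), cursors c1@2 c2@5, authorship 11.22......
After op 4 (insert('s')): buffer="aesiaesrghzrq" (len 13), cursors c1@3 c2@7, authorship 111.222......
After op 5 (add_cursor(1)): buffer="aesiaesrghzrq" (len 13), cursors c3@1 c1@3 c2@7, authorship 111.222......
After op 6 (insert('t')): buffer="atestiaestrghzrq" (len 16), cursors c3@2 c1@5 c2@10, authorship 13111.2222......
After op 7 (move_left): buffer="atestiaestrghzrq" (len 16), cursors c3@1 c1@4 c2@9, authorship 13111.2222......
Authorship (.=original, N=cursor N): 1 3 1 1 1 . 2 2 2 2 . . . . . .
Index 14: author = original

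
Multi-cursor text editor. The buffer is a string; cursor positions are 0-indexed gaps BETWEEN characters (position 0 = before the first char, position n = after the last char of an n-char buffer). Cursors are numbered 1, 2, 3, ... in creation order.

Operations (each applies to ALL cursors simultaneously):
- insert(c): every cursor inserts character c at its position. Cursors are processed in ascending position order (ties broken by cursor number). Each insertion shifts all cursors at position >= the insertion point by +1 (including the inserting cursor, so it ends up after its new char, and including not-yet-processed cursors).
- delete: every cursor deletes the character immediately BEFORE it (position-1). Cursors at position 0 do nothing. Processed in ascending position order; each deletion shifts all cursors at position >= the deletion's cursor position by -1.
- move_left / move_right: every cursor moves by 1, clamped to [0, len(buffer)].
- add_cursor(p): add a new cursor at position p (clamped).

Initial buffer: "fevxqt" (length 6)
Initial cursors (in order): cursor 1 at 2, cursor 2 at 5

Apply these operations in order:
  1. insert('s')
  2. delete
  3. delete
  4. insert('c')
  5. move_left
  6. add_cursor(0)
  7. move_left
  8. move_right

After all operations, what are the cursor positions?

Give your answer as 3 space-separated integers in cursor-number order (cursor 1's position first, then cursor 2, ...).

After op 1 (insert('s')): buffer="fesvxqst" (len 8), cursors c1@3 c2@7, authorship ..1...2.
After op 2 (delete): buffer="fevxqt" (len 6), cursors c1@2 c2@5, authorship ......
After op 3 (delete): buffer="fvxt" (len 4), cursors c1@1 c2@3, authorship ....
After op 4 (insert('c')): buffer="fcvxct" (len 6), cursors c1@2 c2@5, authorship .1..2.
After op 5 (move_left): buffer="fcvxct" (len 6), cursors c1@1 c2@4, authorship .1..2.
After op 6 (add_cursor(0)): buffer="fcvxct" (len 6), cursors c3@0 c1@1 c2@4, authorship .1..2.
After op 7 (move_left): buffer="fcvxct" (len 6), cursors c1@0 c3@0 c2@3, authorship .1..2.
After op 8 (move_right): buffer="fcvxct" (len 6), cursors c1@1 c3@1 c2@4, authorship .1..2.

Answer: 1 4 1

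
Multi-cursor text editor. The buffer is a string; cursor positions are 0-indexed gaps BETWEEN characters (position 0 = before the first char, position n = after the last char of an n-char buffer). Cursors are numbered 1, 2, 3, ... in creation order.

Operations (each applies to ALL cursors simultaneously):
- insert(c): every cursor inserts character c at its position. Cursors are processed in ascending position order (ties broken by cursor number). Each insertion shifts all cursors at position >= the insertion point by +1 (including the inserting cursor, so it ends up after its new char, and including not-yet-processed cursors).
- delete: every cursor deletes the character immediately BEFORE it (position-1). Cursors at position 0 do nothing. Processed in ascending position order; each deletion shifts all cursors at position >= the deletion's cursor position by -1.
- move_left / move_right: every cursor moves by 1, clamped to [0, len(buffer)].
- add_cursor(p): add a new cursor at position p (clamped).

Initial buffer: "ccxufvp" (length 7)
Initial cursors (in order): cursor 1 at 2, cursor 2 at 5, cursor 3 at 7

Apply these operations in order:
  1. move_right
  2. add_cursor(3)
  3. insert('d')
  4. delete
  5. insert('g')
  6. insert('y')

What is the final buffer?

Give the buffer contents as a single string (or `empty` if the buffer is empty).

After op 1 (move_right): buffer="ccxufvp" (len 7), cursors c1@3 c2@6 c3@7, authorship .......
After op 2 (add_cursor(3)): buffer="ccxufvp" (len 7), cursors c1@3 c4@3 c2@6 c3@7, authorship .......
After op 3 (insert('d')): buffer="ccxddufvdpd" (len 11), cursors c1@5 c4@5 c2@9 c3@11, authorship ...14...2.3
After op 4 (delete): buffer="ccxufvp" (len 7), cursors c1@3 c4@3 c2@6 c3@7, authorship .......
After op 5 (insert('g')): buffer="ccxggufvgpg" (len 11), cursors c1@5 c4@5 c2@9 c3@11, authorship ...14...2.3
After op 6 (insert('y')): buffer="ccxggyyufvgypgy" (len 15), cursors c1@7 c4@7 c2@12 c3@15, authorship ...1414...22.33

Answer: ccxggyyufvgypgy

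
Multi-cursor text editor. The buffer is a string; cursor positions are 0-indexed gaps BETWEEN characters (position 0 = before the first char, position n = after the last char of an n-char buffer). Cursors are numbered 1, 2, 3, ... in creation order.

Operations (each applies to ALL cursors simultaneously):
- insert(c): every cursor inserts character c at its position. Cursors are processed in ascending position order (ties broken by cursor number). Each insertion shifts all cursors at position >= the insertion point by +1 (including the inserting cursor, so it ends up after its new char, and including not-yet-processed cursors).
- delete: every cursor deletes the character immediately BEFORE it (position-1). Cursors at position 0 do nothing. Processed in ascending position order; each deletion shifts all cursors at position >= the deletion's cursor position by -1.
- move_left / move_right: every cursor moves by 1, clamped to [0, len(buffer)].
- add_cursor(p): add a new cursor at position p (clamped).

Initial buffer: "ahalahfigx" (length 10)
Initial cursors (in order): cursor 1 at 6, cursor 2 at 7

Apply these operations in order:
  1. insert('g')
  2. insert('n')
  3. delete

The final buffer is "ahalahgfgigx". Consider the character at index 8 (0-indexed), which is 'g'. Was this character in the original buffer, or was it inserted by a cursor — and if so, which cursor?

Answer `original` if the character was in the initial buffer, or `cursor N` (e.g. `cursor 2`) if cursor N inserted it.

Answer: cursor 2

Derivation:
After op 1 (insert('g')): buffer="ahalahgfgigx" (len 12), cursors c1@7 c2@9, authorship ......1.2...
After op 2 (insert('n')): buffer="ahalahgnfgnigx" (len 14), cursors c1@8 c2@11, authorship ......11.22...
After op 3 (delete): buffer="ahalahgfgigx" (len 12), cursors c1@7 c2@9, authorship ......1.2...
Authorship (.=original, N=cursor N): . . . . . . 1 . 2 . . .
Index 8: author = 2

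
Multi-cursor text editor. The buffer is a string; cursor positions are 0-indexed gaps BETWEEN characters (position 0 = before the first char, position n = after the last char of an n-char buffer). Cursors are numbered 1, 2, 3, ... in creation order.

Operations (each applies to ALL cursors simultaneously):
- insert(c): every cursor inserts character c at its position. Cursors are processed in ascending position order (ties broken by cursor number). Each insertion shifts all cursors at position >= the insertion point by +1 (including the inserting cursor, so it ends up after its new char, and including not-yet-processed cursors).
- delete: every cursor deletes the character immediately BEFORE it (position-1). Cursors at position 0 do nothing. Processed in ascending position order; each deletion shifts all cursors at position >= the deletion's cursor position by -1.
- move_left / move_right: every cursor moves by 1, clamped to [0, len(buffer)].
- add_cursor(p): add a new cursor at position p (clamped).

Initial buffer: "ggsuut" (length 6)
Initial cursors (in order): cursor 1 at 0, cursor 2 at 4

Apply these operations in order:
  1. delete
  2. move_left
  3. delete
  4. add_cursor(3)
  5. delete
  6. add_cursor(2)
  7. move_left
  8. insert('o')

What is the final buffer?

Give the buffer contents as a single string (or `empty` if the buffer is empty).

Answer: ooosot

Derivation:
After op 1 (delete): buffer="ggsut" (len 5), cursors c1@0 c2@3, authorship .....
After op 2 (move_left): buffer="ggsut" (len 5), cursors c1@0 c2@2, authorship .....
After op 3 (delete): buffer="gsut" (len 4), cursors c1@0 c2@1, authorship ....
After op 4 (add_cursor(3)): buffer="gsut" (len 4), cursors c1@0 c2@1 c3@3, authorship ....
After op 5 (delete): buffer="st" (len 2), cursors c1@0 c2@0 c3@1, authorship ..
After op 6 (add_cursor(2)): buffer="st" (len 2), cursors c1@0 c2@0 c3@1 c4@2, authorship ..
After op 7 (move_left): buffer="st" (len 2), cursors c1@0 c2@0 c3@0 c4@1, authorship ..
After op 8 (insert('o')): buffer="ooosot" (len 6), cursors c1@3 c2@3 c3@3 c4@5, authorship 123.4.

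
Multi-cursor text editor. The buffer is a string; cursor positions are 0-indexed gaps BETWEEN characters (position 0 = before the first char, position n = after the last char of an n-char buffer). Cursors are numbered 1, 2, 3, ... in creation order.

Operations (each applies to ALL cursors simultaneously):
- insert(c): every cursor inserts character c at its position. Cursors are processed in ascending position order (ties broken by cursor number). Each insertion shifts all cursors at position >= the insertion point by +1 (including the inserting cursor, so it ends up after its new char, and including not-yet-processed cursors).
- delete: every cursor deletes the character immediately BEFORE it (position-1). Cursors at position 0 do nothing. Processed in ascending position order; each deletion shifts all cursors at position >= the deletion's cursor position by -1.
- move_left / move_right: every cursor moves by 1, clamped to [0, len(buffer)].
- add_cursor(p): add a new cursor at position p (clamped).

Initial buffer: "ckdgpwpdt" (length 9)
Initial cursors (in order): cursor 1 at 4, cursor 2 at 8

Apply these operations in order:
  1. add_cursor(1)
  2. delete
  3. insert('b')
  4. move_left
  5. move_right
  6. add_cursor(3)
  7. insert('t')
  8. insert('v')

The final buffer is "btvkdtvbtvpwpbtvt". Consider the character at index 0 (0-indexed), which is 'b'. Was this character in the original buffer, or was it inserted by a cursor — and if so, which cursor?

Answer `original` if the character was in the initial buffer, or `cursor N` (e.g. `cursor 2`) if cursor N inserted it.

Answer: cursor 3

Derivation:
After op 1 (add_cursor(1)): buffer="ckdgpwpdt" (len 9), cursors c3@1 c1@4 c2@8, authorship .........
After op 2 (delete): buffer="kdpwpt" (len 6), cursors c3@0 c1@2 c2@5, authorship ......
After op 3 (insert('b')): buffer="bkdbpwpbt" (len 9), cursors c3@1 c1@4 c2@8, authorship 3..1...2.
After op 4 (move_left): buffer="bkdbpwpbt" (len 9), cursors c3@0 c1@3 c2@7, authorship 3..1...2.
After op 5 (move_right): buffer="bkdbpwpbt" (len 9), cursors c3@1 c1@4 c2@8, authorship 3..1...2.
After op 6 (add_cursor(3)): buffer="bkdbpwpbt" (len 9), cursors c3@1 c4@3 c1@4 c2@8, authorship 3..1...2.
After op 7 (insert('t')): buffer="btkdtbtpwpbtt" (len 13), cursors c3@2 c4@5 c1@7 c2@12, authorship 33..411...22.
After op 8 (insert('v')): buffer="btvkdtvbtvpwpbtvt" (len 17), cursors c3@3 c4@7 c1@10 c2@16, authorship 333..44111...222.
Authorship (.=original, N=cursor N): 3 3 3 . . 4 4 1 1 1 . . . 2 2 2 .
Index 0: author = 3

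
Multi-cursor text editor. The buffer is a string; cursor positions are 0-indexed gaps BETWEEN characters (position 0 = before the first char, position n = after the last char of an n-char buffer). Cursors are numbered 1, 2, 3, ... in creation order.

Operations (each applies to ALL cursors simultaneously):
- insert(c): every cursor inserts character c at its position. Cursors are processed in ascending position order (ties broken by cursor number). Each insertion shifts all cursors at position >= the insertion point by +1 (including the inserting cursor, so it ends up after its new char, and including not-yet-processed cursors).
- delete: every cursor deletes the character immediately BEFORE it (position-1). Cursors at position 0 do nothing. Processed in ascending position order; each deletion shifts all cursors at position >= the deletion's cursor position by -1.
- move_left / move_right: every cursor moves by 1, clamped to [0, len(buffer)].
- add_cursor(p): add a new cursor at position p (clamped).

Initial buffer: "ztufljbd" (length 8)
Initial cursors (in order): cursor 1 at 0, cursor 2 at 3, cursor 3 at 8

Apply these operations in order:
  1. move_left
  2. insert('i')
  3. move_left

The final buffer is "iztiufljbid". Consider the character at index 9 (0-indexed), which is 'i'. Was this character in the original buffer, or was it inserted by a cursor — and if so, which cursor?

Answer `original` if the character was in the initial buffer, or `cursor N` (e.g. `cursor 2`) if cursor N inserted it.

After op 1 (move_left): buffer="ztufljbd" (len 8), cursors c1@0 c2@2 c3@7, authorship ........
After op 2 (insert('i')): buffer="iztiufljbid" (len 11), cursors c1@1 c2@4 c3@10, authorship 1..2.....3.
After op 3 (move_left): buffer="iztiufljbid" (len 11), cursors c1@0 c2@3 c3@9, authorship 1..2.....3.
Authorship (.=original, N=cursor N): 1 . . 2 . . . . . 3 .
Index 9: author = 3

Answer: cursor 3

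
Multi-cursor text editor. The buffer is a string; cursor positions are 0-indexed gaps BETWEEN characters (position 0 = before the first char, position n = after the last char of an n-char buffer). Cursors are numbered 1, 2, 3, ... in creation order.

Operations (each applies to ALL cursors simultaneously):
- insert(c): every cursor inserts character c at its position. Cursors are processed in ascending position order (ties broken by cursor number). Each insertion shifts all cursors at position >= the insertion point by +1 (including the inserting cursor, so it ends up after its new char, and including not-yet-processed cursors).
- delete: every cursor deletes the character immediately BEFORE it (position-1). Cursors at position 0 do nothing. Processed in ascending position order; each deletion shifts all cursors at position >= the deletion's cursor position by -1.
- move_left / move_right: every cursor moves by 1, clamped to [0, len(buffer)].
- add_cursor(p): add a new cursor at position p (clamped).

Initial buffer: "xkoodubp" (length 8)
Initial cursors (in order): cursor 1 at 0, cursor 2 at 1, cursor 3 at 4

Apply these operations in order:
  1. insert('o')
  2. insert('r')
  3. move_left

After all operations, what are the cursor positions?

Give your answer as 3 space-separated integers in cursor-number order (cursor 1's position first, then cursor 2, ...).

After op 1 (insert('o')): buffer="oxokooodubp" (len 11), cursors c1@1 c2@3 c3@7, authorship 1.2...3....
After op 2 (insert('r')): buffer="orxorkooordubp" (len 14), cursors c1@2 c2@5 c3@10, authorship 11.22...33....
After op 3 (move_left): buffer="orxorkooordubp" (len 14), cursors c1@1 c2@4 c3@9, authorship 11.22...33....

Answer: 1 4 9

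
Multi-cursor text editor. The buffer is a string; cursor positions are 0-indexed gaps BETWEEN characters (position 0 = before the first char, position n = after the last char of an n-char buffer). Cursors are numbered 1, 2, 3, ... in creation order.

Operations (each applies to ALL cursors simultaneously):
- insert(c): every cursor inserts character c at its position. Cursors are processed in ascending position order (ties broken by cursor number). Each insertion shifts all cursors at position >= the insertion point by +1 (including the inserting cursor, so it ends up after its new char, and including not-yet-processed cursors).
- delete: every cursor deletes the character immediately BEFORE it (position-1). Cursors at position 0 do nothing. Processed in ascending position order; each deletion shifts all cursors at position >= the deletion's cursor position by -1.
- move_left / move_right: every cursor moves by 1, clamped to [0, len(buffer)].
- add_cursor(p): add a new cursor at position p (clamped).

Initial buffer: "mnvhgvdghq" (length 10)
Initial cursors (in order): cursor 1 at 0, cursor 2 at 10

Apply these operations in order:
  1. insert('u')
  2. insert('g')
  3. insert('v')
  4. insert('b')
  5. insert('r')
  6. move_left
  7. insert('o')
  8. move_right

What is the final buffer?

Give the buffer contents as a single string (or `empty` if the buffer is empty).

After op 1 (insert('u')): buffer="umnvhgvdghqu" (len 12), cursors c1@1 c2@12, authorship 1..........2
After op 2 (insert('g')): buffer="ugmnvhgvdghqug" (len 14), cursors c1@2 c2@14, authorship 11..........22
After op 3 (insert('v')): buffer="ugvmnvhgvdghqugv" (len 16), cursors c1@3 c2@16, authorship 111..........222
After op 4 (insert('b')): buffer="ugvbmnvhgvdghqugvb" (len 18), cursors c1@4 c2@18, authorship 1111..........2222
After op 5 (insert('r')): buffer="ugvbrmnvhgvdghqugvbr" (len 20), cursors c1@5 c2@20, authorship 11111..........22222
After op 6 (move_left): buffer="ugvbrmnvhgvdghqugvbr" (len 20), cursors c1@4 c2@19, authorship 11111..........22222
After op 7 (insert('o')): buffer="ugvbormnvhgvdghqugvbor" (len 22), cursors c1@5 c2@21, authorship 111111..........222222
After op 8 (move_right): buffer="ugvbormnvhgvdghqugvbor" (len 22), cursors c1@6 c2@22, authorship 111111..........222222

Answer: ugvbormnvhgvdghqugvbor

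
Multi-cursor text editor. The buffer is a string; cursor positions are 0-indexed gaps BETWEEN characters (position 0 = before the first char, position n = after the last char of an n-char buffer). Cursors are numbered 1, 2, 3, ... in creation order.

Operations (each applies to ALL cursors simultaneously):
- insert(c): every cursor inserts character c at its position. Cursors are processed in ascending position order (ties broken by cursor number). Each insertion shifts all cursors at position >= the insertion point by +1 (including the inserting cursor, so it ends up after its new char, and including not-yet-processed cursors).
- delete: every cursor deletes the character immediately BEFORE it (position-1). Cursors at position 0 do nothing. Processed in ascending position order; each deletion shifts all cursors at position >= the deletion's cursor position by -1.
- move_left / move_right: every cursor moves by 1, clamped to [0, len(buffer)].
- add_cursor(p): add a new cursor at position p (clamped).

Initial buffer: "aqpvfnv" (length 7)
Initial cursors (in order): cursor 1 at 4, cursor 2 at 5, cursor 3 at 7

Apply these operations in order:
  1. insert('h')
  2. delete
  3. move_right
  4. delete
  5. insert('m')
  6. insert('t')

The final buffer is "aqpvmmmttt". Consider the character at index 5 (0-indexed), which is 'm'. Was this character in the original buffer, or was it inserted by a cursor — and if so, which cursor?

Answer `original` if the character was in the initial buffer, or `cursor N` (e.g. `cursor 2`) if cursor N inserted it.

Answer: cursor 2

Derivation:
After op 1 (insert('h')): buffer="aqpvhfhnvh" (len 10), cursors c1@5 c2@7 c3@10, authorship ....1.2..3
After op 2 (delete): buffer="aqpvfnv" (len 7), cursors c1@4 c2@5 c3@7, authorship .......
After op 3 (move_right): buffer="aqpvfnv" (len 7), cursors c1@5 c2@6 c3@7, authorship .......
After op 4 (delete): buffer="aqpv" (len 4), cursors c1@4 c2@4 c3@4, authorship ....
After op 5 (insert('m')): buffer="aqpvmmm" (len 7), cursors c1@7 c2@7 c3@7, authorship ....123
After op 6 (insert('t')): buffer="aqpvmmmttt" (len 10), cursors c1@10 c2@10 c3@10, authorship ....123123
Authorship (.=original, N=cursor N): . . . . 1 2 3 1 2 3
Index 5: author = 2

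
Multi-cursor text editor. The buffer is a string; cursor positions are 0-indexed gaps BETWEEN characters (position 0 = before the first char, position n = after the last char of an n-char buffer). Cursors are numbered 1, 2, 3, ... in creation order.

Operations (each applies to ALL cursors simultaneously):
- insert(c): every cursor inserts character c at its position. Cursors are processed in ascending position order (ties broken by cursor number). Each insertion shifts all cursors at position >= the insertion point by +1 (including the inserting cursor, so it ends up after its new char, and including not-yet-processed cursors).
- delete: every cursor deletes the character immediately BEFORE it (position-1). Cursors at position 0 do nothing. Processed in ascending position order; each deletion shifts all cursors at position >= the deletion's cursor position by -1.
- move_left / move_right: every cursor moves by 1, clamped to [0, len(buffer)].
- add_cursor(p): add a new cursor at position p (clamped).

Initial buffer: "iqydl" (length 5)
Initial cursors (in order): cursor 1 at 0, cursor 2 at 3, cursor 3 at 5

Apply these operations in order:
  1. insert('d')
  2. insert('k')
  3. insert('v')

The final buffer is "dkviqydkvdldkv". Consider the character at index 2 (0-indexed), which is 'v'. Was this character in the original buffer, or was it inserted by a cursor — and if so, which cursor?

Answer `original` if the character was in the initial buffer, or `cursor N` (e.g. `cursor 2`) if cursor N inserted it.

Answer: cursor 1

Derivation:
After op 1 (insert('d')): buffer="diqyddld" (len 8), cursors c1@1 c2@5 c3@8, authorship 1...2..3
After op 2 (insert('k')): buffer="dkiqydkdldk" (len 11), cursors c1@2 c2@7 c3@11, authorship 11...22..33
After op 3 (insert('v')): buffer="dkviqydkvdldkv" (len 14), cursors c1@3 c2@9 c3@14, authorship 111...222..333
Authorship (.=original, N=cursor N): 1 1 1 . . . 2 2 2 . . 3 3 3
Index 2: author = 1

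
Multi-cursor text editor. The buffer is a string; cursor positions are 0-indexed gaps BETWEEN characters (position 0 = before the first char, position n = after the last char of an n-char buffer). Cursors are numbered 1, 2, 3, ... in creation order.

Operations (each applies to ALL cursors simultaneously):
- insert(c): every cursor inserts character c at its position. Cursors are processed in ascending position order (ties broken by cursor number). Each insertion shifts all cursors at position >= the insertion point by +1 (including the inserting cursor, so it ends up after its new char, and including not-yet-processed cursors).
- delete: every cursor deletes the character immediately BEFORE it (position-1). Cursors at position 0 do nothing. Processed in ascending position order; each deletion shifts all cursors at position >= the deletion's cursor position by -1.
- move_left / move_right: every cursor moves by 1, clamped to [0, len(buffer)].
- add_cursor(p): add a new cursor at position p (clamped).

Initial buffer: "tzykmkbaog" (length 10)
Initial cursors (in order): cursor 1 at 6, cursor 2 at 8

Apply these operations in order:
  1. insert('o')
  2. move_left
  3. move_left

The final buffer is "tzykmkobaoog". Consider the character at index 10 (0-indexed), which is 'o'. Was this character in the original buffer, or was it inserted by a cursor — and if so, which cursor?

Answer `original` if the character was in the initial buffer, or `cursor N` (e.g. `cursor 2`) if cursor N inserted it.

After op 1 (insert('o')): buffer="tzykmkobaoog" (len 12), cursors c1@7 c2@10, authorship ......1..2..
After op 2 (move_left): buffer="tzykmkobaoog" (len 12), cursors c1@6 c2@9, authorship ......1..2..
After op 3 (move_left): buffer="tzykmkobaoog" (len 12), cursors c1@5 c2@8, authorship ......1..2..
Authorship (.=original, N=cursor N): . . . . . . 1 . . 2 . .
Index 10: author = original

Answer: original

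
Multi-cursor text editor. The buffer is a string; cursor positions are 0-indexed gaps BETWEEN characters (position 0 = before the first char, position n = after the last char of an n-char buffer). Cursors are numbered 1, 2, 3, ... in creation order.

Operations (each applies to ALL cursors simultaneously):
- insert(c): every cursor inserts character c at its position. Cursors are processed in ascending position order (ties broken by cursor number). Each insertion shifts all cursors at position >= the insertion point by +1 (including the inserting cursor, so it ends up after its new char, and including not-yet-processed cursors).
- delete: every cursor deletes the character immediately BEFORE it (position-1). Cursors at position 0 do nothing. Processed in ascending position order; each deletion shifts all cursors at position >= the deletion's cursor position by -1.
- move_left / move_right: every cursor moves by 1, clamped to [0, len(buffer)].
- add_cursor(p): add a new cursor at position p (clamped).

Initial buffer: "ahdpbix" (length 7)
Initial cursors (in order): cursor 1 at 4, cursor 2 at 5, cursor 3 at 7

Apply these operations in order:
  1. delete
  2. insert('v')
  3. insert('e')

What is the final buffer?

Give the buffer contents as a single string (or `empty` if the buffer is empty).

After op 1 (delete): buffer="ahdi" (len 4), cursors c1@3 c2@3 c3@4, authorship ....
After op 2 (insert('v')): buffer="ahdvviv" (len 7), cursors c1@5 c2@5 c3@7, authorship ...12.3
After op 3 (insert('e')): buffer="ahdvveeive" (len 10), cursors c1@7 c2@7 c3@10, authorship ...1212.33

Answer: ahdvveeive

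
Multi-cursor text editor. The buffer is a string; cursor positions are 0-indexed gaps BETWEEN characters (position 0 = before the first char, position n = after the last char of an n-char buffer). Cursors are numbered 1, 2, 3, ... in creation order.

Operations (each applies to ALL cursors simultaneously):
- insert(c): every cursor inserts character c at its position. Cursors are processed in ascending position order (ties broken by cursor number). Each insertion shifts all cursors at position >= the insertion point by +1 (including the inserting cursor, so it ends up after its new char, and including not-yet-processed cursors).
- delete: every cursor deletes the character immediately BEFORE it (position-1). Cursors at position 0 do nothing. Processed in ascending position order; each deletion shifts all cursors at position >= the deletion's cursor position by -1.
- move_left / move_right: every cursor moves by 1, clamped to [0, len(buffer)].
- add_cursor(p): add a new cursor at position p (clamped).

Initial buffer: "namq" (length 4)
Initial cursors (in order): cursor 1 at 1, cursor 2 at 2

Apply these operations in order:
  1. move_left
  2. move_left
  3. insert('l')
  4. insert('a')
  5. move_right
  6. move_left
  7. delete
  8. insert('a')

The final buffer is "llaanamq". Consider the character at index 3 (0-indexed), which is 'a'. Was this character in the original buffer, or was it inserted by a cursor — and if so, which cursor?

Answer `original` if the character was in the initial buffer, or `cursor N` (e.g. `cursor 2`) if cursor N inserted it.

After op 1 (move_left): buffer="namq" (len 4), cursors c1@0 c2@1, authorship ....
After op 2 (move_left): buffer="namq" (len 4), cursors c1@0 c2@0, authorship ....
After op 3 (insert('l')): buffer="llnamq" (len 6), cursors c1@2 c2@2, authorship 12....
After op 4 (insert('a')): buffer="llaanamq" (len 8), cursors c1@4 c2@4, authorship 1212....
After op 5 (move_right): buffer="llaanamq" (len 8), cursors c1@5 c2@5, authorship 1212....
After op 6 (move_left): buffer="llaanamq" (len 8), cursors c1@4 c2@4, authorship 1212....
After op 7 (delete): buffer="llnamq" (len 6), cursors c1@2 c2@2, authorship 12....
After op 8 (insert('a')): buffer="llaanamq" (len 8), cursors c1@4 c2@4, authorship 1212....
Authorship (.=original, N=cursor N): 1 2 1 2 . . . .
Index 3: author = 2

Answer: cursor 2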